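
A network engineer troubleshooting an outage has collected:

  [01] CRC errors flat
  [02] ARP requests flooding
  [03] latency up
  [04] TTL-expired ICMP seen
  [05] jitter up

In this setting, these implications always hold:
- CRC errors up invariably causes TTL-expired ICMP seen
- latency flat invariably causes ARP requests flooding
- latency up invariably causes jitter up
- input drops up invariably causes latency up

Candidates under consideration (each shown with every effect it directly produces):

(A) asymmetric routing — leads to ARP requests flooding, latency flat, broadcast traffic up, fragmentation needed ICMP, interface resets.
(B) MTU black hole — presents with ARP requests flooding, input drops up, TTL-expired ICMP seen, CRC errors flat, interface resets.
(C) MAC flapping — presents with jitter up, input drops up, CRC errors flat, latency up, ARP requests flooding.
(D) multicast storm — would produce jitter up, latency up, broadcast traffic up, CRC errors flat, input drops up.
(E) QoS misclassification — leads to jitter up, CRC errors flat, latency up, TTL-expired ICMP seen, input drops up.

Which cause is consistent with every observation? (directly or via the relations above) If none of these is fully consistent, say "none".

Per-candidate check:
(A) asymmetric routing — fails on CRC errors flat, latency up, TTL-expired ICMP seen, jitter up (predicts latency flat, not latency up)
(B) MTU black hole — CRC errors flat ✓; ARP requests flooding ✓; latency up ✓ (by input drops up → latency up); TTL-expired ICMP seen ✓; jitter up ✓ (by input drops up → latency up → jitter up)
(C) MAC flapping — does not account for TTL-expired ICMP seen
(D) multicast storm — CRC errors flat ✓; ARP requests flooding ✗; latency up ✓; TTL-expired ICMP seen ✗; jitter up ✓
(E) QoS misclassification — CRC errors flat ✓; ARP requests flooding ✗; latency up ✓; TTL-expired ICMP seen ✓; jitter up ✓
(B) alone accounts for all the evidence.

B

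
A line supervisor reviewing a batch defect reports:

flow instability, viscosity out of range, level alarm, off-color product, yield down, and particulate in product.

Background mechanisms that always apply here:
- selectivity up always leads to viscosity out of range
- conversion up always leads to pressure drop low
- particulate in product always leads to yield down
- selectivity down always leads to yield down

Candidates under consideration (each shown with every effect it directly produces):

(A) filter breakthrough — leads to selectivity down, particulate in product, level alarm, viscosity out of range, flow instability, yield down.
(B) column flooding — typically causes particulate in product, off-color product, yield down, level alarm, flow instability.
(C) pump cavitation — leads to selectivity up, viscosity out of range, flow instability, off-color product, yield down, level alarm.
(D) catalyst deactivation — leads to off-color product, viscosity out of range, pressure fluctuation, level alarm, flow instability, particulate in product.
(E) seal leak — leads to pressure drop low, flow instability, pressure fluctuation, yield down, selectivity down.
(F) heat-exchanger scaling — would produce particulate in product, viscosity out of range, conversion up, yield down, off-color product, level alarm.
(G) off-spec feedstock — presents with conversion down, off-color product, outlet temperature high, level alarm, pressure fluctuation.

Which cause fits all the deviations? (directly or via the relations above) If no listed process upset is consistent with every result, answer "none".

For each candidate, compare predicted effects to what was observed:
(A) filter breakthrough — does not account for off-color product
(B) column flooding — does not account for viscosity out of range
(C) pump cavitation — flow instability ✓; viscosity out of range ✓; level alarm ✓; off-color product ✓; yield down ✓; particulate in product ✗
(D) catalyst deactivation — accounts for every observation (yield down via particulate in product → yield down)
(E) seal leak — does not account for viscosity out of range, level alarm, off-color product, particulate in product
(F) heat-exchanger scaling — does not account for flow instability
(G) off-spec feedstock — flow instability ✗; viscosity out of range ✗; level alarm ✓; off-color product ✓; yield down ✗; particulate in product ✗
(D) alone accounts for all the evidence.

D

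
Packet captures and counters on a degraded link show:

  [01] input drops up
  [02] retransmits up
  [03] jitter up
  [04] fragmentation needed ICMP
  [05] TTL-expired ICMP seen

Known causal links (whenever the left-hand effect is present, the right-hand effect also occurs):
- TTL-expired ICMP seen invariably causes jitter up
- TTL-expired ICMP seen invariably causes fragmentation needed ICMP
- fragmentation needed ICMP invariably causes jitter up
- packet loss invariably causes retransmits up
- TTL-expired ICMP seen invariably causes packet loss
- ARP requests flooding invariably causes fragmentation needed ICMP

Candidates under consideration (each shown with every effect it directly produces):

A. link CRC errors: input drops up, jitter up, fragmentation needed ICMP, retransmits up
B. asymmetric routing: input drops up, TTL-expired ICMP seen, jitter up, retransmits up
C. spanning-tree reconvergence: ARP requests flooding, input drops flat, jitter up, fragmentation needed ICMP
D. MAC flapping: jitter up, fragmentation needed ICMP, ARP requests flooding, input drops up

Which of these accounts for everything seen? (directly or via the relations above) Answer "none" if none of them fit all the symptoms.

For each candidate, compare predicted effects to what was observed:
(A) link CRC errors — does not account for TTL-expired ICMP seen
(B) asymmetric routing — accounts for every observation (fragmentation needed ICMP by TTL-expired ICMP seen → fragmentation needed ICMP)
(C) spanning-tree reconvergence — input drops up ✗; retransmits up ✗; jitter up ✓; fragmentation needed ICMP ✓; TTL-expired ICMP seen ✗
(D) MAC flapping — does not account for retransmits up, TTL-expired ICMP seen
(B) is the only candidate with no mismatches.

B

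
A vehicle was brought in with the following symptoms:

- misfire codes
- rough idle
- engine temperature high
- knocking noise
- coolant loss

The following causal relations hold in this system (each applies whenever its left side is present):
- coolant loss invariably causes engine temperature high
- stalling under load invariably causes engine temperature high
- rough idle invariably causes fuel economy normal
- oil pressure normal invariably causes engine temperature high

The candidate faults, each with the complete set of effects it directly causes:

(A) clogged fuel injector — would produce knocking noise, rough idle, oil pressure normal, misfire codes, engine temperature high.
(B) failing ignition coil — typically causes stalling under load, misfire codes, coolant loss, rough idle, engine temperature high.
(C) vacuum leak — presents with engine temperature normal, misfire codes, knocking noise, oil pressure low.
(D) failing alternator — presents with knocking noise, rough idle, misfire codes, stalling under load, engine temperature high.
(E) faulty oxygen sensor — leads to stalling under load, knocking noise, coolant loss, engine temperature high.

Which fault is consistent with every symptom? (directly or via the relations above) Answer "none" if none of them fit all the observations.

none

Testing each hypothesis:
(A) clogged fuel injector — misfire codes match; rough idle match; engine temperature high match; knocking noise match; coolant loss miss
(B) failing ignition coil — does not account for knocking noise
(C) vacuum leak — misfire codes match; rough idle miss; engine temperature high miss; knocking noise match; coolant loss miss
(D) failing alternator — misfire codes match; rough idle match; engine temperature high match; knocking noise match; coolant loss miss
(E) faulty oxygen sensor — does not account for misfire codes, rough idle
No candidate is consistent with all observations.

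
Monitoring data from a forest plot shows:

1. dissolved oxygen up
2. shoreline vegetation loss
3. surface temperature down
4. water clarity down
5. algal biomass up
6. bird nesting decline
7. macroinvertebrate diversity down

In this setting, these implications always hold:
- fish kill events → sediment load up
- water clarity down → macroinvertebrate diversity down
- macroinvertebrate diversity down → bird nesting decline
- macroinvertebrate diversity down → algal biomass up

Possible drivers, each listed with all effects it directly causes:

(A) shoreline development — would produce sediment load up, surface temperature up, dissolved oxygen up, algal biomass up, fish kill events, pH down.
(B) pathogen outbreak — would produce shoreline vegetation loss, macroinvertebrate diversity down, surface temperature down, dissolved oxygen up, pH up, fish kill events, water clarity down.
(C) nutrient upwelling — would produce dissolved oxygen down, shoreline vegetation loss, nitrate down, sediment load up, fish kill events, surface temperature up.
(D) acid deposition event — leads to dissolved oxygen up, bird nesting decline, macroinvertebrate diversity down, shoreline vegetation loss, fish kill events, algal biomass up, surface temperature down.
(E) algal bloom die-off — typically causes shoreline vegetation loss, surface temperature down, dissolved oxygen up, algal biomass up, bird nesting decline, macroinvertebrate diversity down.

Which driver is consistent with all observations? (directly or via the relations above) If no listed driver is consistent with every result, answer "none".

B

Per-candidate check:
(A) shoreline development — dissolved oxygen up yes; shoreline vegetation loss NO; surface temperature down NO; water clarity down NO; algal biomass up yes; bird nesting decline NO; macroinvertebrate diversity down NO
(B) pathogen outbreak — accounts for every observation (algal biomass up through macroinvertebrate diversity down → algal biomass up)
(C) nutrient upwelling — fails on dissolved oxygen up, surface temperature down, water clarity down, algal biomass up, bird nesting decline, macroinvertebrate diversity down (predicts dissolved oxygen down, not dissolved oxygen up; predicts surface temperature up, not surface temperature down)
(D) acid deposition event — does not account for water clarity down
(E) algal bloom die-off — dissolved oxygen up yes; shoreline vegetation loss yes; surface temperature down yes; water clarity down NO; algal biomass up yes; bird nesting decline yes; macroinvertebrate diversity down yes
(B) is the only candidate with no mismatches.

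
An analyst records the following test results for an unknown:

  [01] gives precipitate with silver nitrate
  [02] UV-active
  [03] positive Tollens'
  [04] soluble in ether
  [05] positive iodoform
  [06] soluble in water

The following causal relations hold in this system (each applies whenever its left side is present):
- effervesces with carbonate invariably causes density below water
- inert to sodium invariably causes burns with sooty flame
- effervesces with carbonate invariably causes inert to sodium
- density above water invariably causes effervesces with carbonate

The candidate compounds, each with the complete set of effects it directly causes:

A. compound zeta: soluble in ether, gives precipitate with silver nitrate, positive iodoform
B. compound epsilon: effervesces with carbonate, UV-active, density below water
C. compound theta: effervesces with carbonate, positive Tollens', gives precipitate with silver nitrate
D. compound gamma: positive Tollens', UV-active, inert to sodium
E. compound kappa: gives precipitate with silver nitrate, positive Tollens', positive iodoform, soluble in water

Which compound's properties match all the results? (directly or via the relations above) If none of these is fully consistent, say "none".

Testing each hypothesis:
(A) compound zeta — does not account for UV-active, positive Tollens', soluble in water
(B) compound epsilon — gives precipitate with silver nitrate ✗; UV-active ✓; positive Tollens' ✗; soluble in ether ✗; positive iodoform ✗; soluble in water ✗
(C) compound theta — does not account for UV-active, soluble in ether, positive iodoform, soluble in water
(D) compound gamma — does not account for gives precipitate with silver nitrate, soluble in ether, positive iodoform, soluble in water
(E) compound kappa — gives precipitate with silver nitrate ✓; UV-active ✗; positive Tollens' ✓; soluble in ether ✗; positive iodoform ✓; soluble in water ✓
None of the listed candidates fits everything.

none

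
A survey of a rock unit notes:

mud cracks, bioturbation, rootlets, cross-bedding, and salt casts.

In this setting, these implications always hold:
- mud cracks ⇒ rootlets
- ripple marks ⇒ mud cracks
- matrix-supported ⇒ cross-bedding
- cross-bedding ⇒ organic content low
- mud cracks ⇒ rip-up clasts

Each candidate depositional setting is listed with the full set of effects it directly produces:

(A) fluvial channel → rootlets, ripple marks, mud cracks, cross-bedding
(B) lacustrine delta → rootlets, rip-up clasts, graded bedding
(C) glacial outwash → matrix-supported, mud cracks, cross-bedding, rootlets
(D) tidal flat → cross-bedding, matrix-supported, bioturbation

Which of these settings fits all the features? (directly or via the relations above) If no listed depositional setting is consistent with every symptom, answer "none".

none

Per-candidate check:
(A) fluvial channel — does not account for bioturbation, salt casts
(B) lacustrine delta — does not account for mud cracks, bioturbation, cross-bedding, salt casts
(C) glacial outwash — mud cracks yes; bioturbation NO; rootlets yes; cross-bedding yes; salt casts NO
(D) tidal flat — mud cracks NO; bioturbation yes; rootlets NO; cross-bedding yes; salt casts NO
Every candidate fails on at least one observation.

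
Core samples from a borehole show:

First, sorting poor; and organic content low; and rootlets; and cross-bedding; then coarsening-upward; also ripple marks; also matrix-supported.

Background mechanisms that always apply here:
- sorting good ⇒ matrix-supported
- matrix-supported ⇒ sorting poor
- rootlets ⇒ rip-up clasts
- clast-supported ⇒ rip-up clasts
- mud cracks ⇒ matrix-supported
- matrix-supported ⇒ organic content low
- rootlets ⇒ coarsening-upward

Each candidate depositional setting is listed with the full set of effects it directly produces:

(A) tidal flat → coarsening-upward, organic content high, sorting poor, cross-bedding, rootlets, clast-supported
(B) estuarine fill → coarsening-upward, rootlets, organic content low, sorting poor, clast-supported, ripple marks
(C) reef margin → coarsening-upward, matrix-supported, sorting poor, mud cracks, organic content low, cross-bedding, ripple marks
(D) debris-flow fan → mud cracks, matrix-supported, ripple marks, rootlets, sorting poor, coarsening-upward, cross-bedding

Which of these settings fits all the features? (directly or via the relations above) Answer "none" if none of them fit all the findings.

Testing each hypothesis:
(A) tidal flat — fails on organic content low, ripple marks, matrix-supported (predicts organic content high, not organic content low; predicts clast-supported, not matrix-supported)
(B) estuarine fill — sorting poor yes; organic content low yes; rootlets yes; cross-bedding NO; coarsening-upward yes; ripple marks yes; matrix-supported NO
(C) reef margin — does not account for rootlets
(D) debris-flow fan — accounts for every observation (organic content low through matrix-supported → organic content low)
(D) is the only candidate with no mismatches.

D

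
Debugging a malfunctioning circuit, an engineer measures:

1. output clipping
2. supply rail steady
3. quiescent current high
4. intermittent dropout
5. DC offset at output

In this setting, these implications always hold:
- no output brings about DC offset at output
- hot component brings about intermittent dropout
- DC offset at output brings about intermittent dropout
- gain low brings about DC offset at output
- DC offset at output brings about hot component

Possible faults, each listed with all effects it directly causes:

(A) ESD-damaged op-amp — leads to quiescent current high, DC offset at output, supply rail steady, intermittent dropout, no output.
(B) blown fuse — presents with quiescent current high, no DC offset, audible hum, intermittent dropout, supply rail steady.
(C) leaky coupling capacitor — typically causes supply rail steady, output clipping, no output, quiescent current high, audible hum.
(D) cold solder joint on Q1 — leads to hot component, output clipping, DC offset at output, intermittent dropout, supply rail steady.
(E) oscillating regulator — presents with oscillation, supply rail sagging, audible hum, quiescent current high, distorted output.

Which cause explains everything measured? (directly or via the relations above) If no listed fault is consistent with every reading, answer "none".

Checking each candidate against the observations:
(A) ESD-damaged op-amp — output clipping ✗; supply rail steady ✓; quiescent current high ✓; intermittent dropout ✓; DC offset at output ✓
(B) blown fuse — output clipping ✗; supply rail steady ✓; quiescent current high ✓; intermittent dropout ✓; DC offset at output ✗
(C) leaky coupling capacitor — accounts for every observation (intermittent dropout through no output → DC offset at output → intermittent dropout)
(D) cold solder joint on Q1 — output clipping ✓; supply rail steady ✓; quiescent current high ✗; intermittent dropout ✓; DC offset at output ✓
(E) oscillating regulator — fails on output clipping, supply rail steady, intermittent dropout, DC offset at output (predicts supply rail sagging, not supply rail steady)
(C) alone accounts for all the evidence.

C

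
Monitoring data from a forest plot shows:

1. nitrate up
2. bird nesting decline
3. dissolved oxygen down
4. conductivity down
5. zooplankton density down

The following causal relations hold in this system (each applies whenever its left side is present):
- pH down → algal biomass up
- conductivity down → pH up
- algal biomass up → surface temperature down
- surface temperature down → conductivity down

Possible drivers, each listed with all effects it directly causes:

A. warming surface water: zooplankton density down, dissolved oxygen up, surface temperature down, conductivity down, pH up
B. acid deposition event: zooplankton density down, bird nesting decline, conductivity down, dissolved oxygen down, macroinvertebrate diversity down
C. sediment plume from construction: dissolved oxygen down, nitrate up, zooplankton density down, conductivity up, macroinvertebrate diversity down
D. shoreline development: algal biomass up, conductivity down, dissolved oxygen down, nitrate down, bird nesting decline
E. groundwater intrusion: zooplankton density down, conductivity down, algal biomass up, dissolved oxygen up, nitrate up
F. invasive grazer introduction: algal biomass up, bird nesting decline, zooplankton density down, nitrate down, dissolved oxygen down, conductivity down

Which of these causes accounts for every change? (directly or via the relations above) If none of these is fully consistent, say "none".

none

Checking each candidate against the observations:
(A) warming surface water — fails on nitrate up, bird nesting decline, dissolved oxygen down (predicts dissolved oxygen up, not dissolved oxygen down)
(B) acid deposition event — does not account for nitrate up
(C) sediment plume from construction — fails on bird nesting decline, conductivity down (predicts conductivity up, not conductivity down)
(D) shoreline development — fails on nitrate up, zooplankton density down (predicts nitrate down, not nitrate up)
(E) groundwater intrusion — nitrate up ✓; bird nesting decline ✗; dissolved oxygen down ✗; conductivity down ✓; zooplankton density down ✓
(F) invasive grazer introduction — nitrate up ✗; bird nesting decline ✓; dissolved oxygen down ✓; conductivity down ✓; zooplankton density down ✓
None of the listed candidates fits everything.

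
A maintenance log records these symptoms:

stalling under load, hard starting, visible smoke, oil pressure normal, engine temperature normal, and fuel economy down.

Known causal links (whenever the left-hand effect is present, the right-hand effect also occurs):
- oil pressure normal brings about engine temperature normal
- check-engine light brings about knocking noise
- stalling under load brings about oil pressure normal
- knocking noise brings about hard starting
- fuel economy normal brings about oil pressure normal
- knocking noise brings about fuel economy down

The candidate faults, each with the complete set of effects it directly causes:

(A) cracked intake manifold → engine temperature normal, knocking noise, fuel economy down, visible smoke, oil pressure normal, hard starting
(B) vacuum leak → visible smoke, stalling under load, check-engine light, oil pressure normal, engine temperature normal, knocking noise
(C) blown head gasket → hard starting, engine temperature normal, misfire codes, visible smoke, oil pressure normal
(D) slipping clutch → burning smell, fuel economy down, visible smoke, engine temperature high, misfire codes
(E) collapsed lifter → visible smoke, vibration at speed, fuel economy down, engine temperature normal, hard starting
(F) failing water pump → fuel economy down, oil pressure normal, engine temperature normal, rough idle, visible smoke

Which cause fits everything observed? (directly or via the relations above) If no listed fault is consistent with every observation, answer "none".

B

Per-candidate check:
(A) cracked intake manifold — stalling under load NO; hard starting yes; visible smoke yes; oil pressure normal yes; engine temperature normal yes; fuel economy down yes
(B) vacuum leak — stalling under load yes; hard starting yes (via knocking noise → hard starting); visible smoke yes; oil pressure normal yes; engine temperature normal yes; fuel economy down yes (via knocking noise → fuel economy down)
(C) blown head gasket — stalling under load NO; hard starting yes; visible smoke yes; oil pressure normal yes; engine temperature normal yes; fuel economy down NO
(D) slipping clutch — stalling under load NO; hard starting NO; visible smoke yes; oil pressure normal NO; engine temperature normal NO; fuel economy down yes
(E) collapsed lifter — does not account for stalling under load, oil pressure normal
(F) failing water pump — stalling under load NO; hard starting NO; visible smoke yes; oil pressure normal yes; engine temperature normal yes; fuel economy down yes
Only (B) is consistent with every observation.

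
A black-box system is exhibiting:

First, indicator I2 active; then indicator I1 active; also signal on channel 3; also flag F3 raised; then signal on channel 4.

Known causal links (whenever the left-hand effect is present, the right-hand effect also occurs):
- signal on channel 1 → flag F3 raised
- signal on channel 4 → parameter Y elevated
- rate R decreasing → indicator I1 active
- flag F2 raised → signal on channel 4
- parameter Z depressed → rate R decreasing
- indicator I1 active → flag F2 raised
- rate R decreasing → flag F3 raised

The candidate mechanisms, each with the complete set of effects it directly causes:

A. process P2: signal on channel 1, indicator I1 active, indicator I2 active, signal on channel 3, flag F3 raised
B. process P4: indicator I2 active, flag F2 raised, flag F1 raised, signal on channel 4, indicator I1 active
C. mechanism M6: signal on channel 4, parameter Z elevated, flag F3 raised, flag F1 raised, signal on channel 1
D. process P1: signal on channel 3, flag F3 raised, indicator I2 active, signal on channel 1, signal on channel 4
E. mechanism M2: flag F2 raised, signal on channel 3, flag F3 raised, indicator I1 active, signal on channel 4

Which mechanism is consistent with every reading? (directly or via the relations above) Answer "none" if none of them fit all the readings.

Testing each hypothesis:
(A) process P2 — indicator I2 active yes; indicator I1 active yes; signal on channel 3 yes; flag F3 raised yes; signal on channel 4 yes (through indicator I1 active → flag F2 raised → signal on channel 4)
(B) process P4 — indicator I2 active yes; indicator I1 active yes; signal on channel 3 NO; flag F3 raised NO; signal on channel 4 yes
(C) mechanism M6 — does not account for indicator I2 active, indicator I1 active, signal on channel 3
(D) process P1 — does not account for indicator I1 active
(E) mechanism M2 — indicator I2 active NO; indicator I1 active yes; signal on channel 3 yes; flag F3 raised yes; signal on channel 4 yes
Only (A) is consistent with every observation.

A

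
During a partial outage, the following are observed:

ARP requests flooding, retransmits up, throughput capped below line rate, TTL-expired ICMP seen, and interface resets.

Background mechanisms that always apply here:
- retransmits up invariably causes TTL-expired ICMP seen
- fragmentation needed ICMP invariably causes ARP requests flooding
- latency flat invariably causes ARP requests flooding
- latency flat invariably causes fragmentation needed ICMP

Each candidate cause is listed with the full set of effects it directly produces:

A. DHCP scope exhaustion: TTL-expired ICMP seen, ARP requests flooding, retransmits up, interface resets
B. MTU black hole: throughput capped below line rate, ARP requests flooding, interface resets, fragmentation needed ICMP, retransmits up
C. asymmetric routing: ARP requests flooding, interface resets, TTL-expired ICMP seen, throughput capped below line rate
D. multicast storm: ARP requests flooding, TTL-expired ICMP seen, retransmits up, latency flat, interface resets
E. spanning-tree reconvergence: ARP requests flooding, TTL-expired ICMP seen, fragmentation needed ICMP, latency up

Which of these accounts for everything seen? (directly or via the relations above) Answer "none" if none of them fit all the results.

B

Testing each hypothesis:
(A) DHCP scope exhaustion — does not account for throughput capped below line rate
(B) MTU black hole — ARP requests flooding ✓; retransmits up ✓; throughput capped below line rate ✓; TTL-expired ICMP seen ✓ (through retransmits up → TTL-expired ICMP seen); interface resets ✓
(C) asymmetric routing — ARP requests flooding ✓; retransmits up ✗; throughput capped below line rate ✓; TTL-expired ICMP seen ✓; interface resets ✓
(D) multicast storm — does not account for throughput capped below line rate
(E) spanning-tree reconvergence — does not account for retransmits up, throughput capped below line rate, interface resets
(B) is the only candidate with no mismatches.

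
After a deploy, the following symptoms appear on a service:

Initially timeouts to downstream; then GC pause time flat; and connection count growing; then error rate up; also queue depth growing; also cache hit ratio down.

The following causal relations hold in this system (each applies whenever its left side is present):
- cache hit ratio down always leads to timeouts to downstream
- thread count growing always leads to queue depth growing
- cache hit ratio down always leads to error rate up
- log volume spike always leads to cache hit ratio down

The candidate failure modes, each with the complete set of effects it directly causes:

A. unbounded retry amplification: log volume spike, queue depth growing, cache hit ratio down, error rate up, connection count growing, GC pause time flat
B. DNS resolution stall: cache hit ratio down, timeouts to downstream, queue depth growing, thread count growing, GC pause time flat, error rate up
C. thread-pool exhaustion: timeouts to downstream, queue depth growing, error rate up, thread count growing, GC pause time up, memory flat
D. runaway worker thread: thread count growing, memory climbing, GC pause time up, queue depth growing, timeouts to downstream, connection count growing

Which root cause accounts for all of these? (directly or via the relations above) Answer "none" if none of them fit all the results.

Per-candidate check:
(A) unbounded retry amplification — timeouts to downstream match (by cache hit ratio down → timeouts to downstream); GC pause time flat match; connection count growing match; error rate up match; queue depth growing match; cache hit ratio down match
(B) DNS resolution stall — timeouts to downstream match; GC pause time flat match; connection count growing miss; error rate up match; queue depth growing match; cache hit ratio down match
(C) thread-pool exhaustion — fails on GC pause time flat, connection count growing, cache hit ratio down (predicts GC pause time up, not GC pause time flat)
(D) runaway worker thread — timeouts to downstream match; GC pause time flat miss; connection count growing match; error rate up miss; queue depth growing match; cache hit ratio down miss
(A) alone accounts for all the evidence.

A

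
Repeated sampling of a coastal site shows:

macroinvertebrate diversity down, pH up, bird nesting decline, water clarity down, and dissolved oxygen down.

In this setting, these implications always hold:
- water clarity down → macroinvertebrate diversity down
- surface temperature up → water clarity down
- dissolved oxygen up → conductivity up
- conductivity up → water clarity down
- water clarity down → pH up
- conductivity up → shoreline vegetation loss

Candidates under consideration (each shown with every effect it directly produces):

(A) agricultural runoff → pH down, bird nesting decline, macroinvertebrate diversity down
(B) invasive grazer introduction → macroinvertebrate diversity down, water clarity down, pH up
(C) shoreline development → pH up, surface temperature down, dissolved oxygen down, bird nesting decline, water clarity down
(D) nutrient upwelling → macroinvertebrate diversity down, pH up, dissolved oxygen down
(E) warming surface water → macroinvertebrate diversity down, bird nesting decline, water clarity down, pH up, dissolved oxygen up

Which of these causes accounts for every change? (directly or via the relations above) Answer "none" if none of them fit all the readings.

Per-candidate check:
(A) agricultural runoff — fails on pH up, water clarity down, dissolved oxygen down (predicts pH down, not pH up)
(B) invasive grazer introduction — does not account for bird nesting decline, dissolved oxygen down
(C) shoreline development — accounts for every observation (macroinvertebrate diversity down by water clarity down → macroinvertebrate diversity down)
(D) nutrient upwelling — does not account for bird nesting decline, water clarity down
(E) warming surface water — fails on dissolved oxygen down (predicts dissolved oxygen up, not dissolved oxygen down)
(C) is the only candidate with no mismatches.

C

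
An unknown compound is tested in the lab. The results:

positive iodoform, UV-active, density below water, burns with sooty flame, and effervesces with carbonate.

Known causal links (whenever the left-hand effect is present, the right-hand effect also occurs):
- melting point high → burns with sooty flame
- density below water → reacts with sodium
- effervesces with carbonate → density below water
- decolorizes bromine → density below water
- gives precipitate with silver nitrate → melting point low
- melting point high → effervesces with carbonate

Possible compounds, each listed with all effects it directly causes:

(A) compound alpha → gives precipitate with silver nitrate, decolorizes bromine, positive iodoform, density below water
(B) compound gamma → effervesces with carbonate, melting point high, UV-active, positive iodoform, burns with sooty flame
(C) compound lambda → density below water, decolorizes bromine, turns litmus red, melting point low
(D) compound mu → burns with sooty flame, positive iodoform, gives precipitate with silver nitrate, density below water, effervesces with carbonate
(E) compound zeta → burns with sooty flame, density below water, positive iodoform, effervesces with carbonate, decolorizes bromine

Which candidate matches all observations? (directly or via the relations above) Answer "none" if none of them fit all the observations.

B

Checking each candidate against the observations:
(A) compound alpha — does not account for UV-active, burns with sooty flame, effervesces with carbonate
(B) compound gamma — positive iodoform match; UV-active match; density below water match (by effervesces with carbonate → density below water); burns with sooty flame match; effervesces with carbonate match
(C) compound lambda — does not account for positive iodoform, UV-active, burns with sooty flame, effervesces with carbonate
(D) compound mu — positive iodoform match; UV-active miss; density below water match; burns with sooty flame match; effervesces with carbonate match
(E) compound zeta — positive iodoform match; UV-active miss; density below water match; burns with sooty flame match; effervesces with carbonate match
(B) is the only candidate with no mismatches.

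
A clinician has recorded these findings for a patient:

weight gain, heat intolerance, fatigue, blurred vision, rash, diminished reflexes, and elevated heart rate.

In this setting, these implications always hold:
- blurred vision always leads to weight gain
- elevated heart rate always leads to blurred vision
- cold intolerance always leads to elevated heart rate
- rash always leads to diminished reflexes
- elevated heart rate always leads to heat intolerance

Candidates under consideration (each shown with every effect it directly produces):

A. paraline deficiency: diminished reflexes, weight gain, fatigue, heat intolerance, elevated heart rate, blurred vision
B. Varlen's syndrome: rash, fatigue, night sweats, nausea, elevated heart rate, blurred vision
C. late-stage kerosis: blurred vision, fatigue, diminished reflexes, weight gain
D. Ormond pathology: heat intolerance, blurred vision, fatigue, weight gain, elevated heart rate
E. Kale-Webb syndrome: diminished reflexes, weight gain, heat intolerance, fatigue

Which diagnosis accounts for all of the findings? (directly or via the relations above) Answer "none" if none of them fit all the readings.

Per-candidate check:
(A) paraline deficiency — weight gain match; heat intolerance match; fatigue match; blurred vision match; rash miss; diminished reflexes match; elevated heart rate match
(B) Varlen's syndrome — accounts for every observation (weight gain by blurred vision → weight gain)
(C) late-stage kerosis — does not account for heat intolerance, rash, elevated heart rate
(D) Ormond pathology — weight gain match; heat intolerance match; fatigue match; blurred vision match; rash miss; diminished reflexes miss; elevated heart rate match
(E) Kale-Webb syndrome — weight gain match; heat intolerance match; fatigue match; blurred vision miss; rash miss; diminished reflexes match; elevated heart rate miss
(B) is the only candidate with no mismatches.

B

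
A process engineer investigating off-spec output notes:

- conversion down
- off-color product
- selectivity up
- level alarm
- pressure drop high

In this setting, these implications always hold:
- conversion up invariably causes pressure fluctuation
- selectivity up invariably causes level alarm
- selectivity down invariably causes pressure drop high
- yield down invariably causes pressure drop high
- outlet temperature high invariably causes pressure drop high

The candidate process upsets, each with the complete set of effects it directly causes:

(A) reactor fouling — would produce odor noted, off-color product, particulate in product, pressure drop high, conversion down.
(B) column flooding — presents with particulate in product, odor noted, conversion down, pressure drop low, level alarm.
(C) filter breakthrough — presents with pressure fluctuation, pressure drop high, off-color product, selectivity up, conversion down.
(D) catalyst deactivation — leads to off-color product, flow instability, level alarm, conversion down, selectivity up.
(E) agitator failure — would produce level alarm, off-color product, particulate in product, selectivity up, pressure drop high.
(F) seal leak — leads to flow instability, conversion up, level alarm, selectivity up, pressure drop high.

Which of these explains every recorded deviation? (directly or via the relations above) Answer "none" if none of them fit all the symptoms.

Per-candidate check:
(A) reactor fouling — does not account for selectivity up, level alarm
(B) column flooding — fails on off-color product, selectivity up, pressure drop high (predicts pressure drop low, not pressure drop high)
(C) filter breakthrough — conversion down match; off-color product match; selectivity up match; level alarm match (via selectivity up → level alarm); pressure drop high match
(D) catalyst deactivation — conversion down match; off-color product match; selectivity up match; level alarm match; pressure drop high miss
(E) agitator failure — does not account for conversion down
(F) seal leak — fails on conversion down, off-color product (predicts conversion up, not conversion down)
(C) alone accounts for all the evidence.

C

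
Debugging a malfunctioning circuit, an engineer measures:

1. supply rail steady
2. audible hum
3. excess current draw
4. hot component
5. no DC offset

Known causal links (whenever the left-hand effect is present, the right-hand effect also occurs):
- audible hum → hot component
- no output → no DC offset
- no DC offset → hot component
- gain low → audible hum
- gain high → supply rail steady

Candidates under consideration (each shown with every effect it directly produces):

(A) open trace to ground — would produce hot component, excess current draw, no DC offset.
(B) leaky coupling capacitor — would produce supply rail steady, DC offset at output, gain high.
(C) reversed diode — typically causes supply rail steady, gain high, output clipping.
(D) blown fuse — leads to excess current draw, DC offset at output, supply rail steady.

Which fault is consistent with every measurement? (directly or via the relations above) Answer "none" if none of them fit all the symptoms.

none

Per-candidate check:
(A) open trace to ground — supply rail steady ✗; audible hum ✗; excess current draw ✓; hot component ✓; no DC offset ✓
(B) leaky coupling capacitor — supply rail steady ✓; audible hum ✗; excess current draw ✗; hot component ✗; no DC offset ✗
(C) reversed diode — supply rail steady ✓; audible hum ✗; excess current draw ✗; hot component ✗; no DC offset ✗
(D) blown fuse — fails on audible hum, hot component, no DC offset (predicts DC offset at output, not no DC offset)
No candidate is consistent with all observations.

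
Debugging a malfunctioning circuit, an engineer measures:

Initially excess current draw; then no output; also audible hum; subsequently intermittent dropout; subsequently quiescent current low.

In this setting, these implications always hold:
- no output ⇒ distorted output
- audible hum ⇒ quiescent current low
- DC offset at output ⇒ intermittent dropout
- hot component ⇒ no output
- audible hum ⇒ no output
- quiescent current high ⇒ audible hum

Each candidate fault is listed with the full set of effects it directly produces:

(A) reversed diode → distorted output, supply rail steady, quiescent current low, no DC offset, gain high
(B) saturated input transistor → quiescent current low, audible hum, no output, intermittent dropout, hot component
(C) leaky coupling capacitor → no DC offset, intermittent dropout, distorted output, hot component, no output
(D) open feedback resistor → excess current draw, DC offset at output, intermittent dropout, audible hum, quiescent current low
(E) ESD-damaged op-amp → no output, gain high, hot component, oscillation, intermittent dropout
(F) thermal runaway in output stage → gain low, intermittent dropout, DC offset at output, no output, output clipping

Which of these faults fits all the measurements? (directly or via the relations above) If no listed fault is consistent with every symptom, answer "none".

For each candidate, compare predicted effects to what was observed:
(A) reversed diode — excess current draw ✗; no output ✗; audible hum ✗; intermittent dropout ✗; quiescent current low ✓
(B) saturated input transistor — excess current draw ✗; no output ✓; audible hum ✓; intermittent dropout ✓; quiescent current low ✓
(C) leaky coupling capacitor — does not account for excess current draw, audible hum, quiescent current low
(D) open feedback resistor — excess current draw ✓; no output ✓ (through audible hum → no output); audible hum ✓; intermittent dropout ✓; quiescent current low ✓
(E) ESD-damaged op-amp — does not account for excess current draw, audible hum, quiescent current low
(F) thermal runaway in output stage — excess current draw ✗; no output ✓; audible hum ✗; intermittent dropout ✓; quiescent current low ✗
(D) alone accounts for all the evidence.

D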